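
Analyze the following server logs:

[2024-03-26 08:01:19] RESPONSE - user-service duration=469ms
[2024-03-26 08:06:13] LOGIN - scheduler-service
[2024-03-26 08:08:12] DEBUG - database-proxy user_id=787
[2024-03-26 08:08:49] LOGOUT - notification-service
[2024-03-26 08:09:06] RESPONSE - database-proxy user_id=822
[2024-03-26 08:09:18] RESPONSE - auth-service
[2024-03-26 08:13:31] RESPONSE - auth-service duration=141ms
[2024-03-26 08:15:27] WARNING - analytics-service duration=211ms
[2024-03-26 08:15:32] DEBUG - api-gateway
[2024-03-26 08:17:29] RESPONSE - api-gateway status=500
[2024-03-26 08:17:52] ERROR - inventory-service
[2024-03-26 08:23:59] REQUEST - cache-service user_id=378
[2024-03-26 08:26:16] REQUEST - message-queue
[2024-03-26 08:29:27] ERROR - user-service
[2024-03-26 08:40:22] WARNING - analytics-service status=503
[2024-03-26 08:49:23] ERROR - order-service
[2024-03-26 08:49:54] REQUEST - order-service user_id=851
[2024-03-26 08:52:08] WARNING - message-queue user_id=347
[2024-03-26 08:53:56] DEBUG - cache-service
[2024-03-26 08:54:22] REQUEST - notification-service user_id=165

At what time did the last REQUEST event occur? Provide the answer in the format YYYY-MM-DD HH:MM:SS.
2024-03-26 08:54:22

To find the last event:

1. Filter for all REQUEST events
2. Sort by timestamp
3. Select the last one
4. Timestamp: 2024-03-26 08:54:22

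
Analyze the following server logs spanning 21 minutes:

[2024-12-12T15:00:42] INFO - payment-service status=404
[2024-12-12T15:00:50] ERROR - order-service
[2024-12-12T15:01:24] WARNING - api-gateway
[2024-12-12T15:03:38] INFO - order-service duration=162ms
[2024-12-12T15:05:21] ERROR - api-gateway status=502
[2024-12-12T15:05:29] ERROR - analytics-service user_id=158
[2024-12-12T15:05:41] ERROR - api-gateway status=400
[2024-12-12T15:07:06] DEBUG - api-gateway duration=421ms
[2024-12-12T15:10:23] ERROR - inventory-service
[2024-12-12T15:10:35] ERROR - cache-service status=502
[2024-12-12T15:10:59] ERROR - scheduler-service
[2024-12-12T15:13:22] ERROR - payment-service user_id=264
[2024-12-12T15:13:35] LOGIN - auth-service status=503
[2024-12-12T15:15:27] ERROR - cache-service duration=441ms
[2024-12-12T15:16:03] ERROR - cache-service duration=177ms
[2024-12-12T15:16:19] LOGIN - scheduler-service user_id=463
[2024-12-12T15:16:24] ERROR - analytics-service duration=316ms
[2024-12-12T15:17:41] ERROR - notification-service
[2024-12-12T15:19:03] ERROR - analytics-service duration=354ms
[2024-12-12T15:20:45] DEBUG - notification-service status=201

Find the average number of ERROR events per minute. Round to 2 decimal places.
0.62

To calculate the rate:

1. Count total ERROR events: 13
2. Total time period: 21 minutes
3. Rate = 13 / 21 = 0.62 events per minute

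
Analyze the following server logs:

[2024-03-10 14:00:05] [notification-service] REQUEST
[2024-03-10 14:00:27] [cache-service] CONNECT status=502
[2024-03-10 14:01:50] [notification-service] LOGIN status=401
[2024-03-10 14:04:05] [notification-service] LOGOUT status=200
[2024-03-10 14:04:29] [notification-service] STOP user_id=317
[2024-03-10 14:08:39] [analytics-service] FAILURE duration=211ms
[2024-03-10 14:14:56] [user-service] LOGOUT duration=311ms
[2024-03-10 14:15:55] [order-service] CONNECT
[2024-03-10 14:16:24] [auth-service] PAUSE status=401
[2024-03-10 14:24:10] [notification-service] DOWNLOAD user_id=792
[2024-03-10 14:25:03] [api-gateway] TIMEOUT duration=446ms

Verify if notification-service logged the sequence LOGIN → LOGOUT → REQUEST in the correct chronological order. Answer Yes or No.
No

To verify sequence order:

1. Find all events in sequence LOGIN → LOGOUT → REQUEST for notification-service
2. Extract their timestamps
3. Check if timestamps are in ascending order
4. Result: No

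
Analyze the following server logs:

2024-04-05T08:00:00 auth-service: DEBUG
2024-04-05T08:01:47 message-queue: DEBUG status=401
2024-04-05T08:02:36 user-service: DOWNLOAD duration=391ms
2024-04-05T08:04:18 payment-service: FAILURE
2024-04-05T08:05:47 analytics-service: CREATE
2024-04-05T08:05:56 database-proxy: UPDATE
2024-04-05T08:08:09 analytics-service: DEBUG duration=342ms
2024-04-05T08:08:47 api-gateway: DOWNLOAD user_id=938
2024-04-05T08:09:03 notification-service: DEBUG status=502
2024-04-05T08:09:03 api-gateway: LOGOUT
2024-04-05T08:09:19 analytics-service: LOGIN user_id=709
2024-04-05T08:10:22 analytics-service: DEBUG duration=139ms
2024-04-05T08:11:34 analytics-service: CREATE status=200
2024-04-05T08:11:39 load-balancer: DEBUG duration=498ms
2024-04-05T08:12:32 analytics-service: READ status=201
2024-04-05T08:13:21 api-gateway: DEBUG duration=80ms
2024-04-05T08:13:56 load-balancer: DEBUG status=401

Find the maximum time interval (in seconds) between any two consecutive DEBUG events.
382

To find the longest gap:

1. Extract all DEBUG events in chronological order
2. Calculate time differences between consecutive events
3. Find the maximum difference
4. Longest gap: 382 seconds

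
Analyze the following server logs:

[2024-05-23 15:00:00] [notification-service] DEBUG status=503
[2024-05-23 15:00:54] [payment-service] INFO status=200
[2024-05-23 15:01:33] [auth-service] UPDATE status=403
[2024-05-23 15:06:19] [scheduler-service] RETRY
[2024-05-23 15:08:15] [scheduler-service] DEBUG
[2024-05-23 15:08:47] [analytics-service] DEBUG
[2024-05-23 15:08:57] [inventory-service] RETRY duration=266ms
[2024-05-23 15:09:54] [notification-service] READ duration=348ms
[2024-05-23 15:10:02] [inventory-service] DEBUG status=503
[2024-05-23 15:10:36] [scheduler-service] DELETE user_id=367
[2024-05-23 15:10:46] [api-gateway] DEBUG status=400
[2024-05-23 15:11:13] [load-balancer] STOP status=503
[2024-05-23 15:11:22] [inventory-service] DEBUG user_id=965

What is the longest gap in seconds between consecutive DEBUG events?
495

To find the longest gap:

1. Extract all DEBUG events in chronological order
2. Calculate time differences between consecutive events
3. Find the maximum difference
4. Longest gap: 495 seconds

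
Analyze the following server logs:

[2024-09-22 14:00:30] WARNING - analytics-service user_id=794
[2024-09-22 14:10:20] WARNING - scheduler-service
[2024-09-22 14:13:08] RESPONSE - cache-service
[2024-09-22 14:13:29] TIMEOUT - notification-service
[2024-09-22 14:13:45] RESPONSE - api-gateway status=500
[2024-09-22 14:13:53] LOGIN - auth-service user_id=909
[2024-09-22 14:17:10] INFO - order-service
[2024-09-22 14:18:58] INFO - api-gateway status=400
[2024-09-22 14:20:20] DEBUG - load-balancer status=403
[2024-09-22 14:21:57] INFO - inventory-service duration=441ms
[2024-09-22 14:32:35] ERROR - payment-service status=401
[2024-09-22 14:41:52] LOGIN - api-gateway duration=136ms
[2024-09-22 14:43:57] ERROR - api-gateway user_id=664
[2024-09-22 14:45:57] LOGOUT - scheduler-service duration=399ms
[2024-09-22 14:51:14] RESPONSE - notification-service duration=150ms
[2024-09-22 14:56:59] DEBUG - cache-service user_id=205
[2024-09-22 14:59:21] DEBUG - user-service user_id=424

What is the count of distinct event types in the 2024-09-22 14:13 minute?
3

To count unique event types:

1. Filter events in the minute starting at 2024-09-22 14:13
2. Extract event types from matching entries
3. Count unique types: 3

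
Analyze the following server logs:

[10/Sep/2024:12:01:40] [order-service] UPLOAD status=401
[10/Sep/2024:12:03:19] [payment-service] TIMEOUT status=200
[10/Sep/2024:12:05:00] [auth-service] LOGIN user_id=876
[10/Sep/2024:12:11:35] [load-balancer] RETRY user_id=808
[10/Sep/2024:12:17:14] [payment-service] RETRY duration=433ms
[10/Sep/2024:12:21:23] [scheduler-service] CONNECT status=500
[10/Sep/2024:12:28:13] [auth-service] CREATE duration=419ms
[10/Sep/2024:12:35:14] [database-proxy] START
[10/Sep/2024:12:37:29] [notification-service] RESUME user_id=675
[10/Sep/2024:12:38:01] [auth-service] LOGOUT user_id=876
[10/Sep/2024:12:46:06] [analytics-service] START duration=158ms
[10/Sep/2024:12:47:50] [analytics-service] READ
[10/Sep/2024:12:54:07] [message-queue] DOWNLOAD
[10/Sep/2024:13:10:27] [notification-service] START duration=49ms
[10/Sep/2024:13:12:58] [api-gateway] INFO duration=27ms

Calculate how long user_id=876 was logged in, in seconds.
1981

To calculate session duration:

1. Find LOGIN event for user_id=876: 10/Sep/2024:12:05:00
2. Find LOGOUT event for user_id=876: 10/Sep/2024:12:38:01
3. Session duration: 10/Sep/2024:12:38:01 - 10/Sep/2024:12:05:00 = 1981 seconds (33 minutes)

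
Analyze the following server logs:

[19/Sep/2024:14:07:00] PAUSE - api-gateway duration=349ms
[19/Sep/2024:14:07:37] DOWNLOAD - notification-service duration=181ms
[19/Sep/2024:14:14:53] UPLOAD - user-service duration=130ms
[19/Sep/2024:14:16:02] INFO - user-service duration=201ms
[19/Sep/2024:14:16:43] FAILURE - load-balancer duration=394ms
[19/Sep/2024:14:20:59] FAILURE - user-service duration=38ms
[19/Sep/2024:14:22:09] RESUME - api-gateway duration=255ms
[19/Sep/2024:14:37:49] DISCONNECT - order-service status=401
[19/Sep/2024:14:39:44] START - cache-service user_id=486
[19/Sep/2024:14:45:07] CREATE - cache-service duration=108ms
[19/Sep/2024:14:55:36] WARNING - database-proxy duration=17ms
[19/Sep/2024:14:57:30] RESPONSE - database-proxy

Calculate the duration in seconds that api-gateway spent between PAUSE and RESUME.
909

To calculate state duration:

1. Find PAUSE event for api-gateway: 19/Sep/2024:14:07:00
2. Find RESUME event for api-gateway: 19/Sep/2024:14:22:09
3. Calculate duration: 19/Sep/2024:14:22:09 - 19/Sep/2024:14:07:00 = 909 seconds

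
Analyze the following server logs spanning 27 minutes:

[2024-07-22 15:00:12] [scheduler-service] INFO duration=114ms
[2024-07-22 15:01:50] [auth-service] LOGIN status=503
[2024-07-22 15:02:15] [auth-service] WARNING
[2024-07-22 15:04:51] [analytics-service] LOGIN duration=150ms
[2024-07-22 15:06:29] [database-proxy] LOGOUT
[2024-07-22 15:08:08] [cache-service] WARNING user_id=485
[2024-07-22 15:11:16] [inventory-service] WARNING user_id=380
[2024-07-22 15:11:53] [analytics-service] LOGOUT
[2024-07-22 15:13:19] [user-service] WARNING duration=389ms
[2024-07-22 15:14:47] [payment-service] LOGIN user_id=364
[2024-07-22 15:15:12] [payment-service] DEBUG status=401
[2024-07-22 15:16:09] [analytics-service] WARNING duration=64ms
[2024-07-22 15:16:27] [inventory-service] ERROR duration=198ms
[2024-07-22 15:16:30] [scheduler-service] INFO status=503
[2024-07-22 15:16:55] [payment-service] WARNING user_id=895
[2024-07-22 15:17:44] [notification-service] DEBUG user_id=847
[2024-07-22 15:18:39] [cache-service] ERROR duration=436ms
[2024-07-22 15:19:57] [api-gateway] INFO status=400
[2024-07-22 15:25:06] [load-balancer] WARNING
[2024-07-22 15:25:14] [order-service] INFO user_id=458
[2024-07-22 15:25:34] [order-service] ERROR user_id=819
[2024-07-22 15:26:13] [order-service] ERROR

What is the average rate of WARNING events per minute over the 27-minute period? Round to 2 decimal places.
0.26

To calculate the rate:

1. Count total WARNING events: 7
2. Total time period: 27 minutes
3. Rate = 7 / 27 = 0.26 events per minute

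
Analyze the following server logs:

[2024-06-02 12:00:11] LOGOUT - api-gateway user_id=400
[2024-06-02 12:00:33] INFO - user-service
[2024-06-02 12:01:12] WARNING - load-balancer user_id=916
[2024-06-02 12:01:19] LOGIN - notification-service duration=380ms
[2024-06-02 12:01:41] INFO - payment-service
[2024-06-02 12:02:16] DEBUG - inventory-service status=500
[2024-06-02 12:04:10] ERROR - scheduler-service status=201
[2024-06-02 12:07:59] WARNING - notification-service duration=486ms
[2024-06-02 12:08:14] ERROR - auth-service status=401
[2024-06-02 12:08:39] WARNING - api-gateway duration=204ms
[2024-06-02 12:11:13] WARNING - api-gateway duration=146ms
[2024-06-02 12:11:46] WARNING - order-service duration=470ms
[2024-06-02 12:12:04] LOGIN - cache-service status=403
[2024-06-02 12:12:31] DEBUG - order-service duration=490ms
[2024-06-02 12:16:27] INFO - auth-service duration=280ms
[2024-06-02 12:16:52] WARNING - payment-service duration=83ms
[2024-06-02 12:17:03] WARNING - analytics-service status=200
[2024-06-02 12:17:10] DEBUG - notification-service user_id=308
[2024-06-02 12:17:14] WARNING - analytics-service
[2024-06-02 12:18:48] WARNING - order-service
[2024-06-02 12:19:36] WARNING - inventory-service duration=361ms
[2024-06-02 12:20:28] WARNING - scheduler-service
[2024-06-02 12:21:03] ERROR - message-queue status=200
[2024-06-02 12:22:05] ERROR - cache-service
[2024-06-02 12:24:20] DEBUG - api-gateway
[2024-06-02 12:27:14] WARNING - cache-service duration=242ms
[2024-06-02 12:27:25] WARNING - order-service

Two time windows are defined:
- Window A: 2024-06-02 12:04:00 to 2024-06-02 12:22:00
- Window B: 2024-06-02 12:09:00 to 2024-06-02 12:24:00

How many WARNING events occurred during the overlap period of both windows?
8

To find overlap events:

1. Window A: 2024-06-02 12:04:00 to 2024-06-02 12:22:00
2. Window B: 2024-06-02 12:09:00 to 2024-06-02 12:24:00
3. Overlap period: 2024-06-02 12:09:00 to 2024-06-02 12:22:00
4. Count WARNING events in overlap: 8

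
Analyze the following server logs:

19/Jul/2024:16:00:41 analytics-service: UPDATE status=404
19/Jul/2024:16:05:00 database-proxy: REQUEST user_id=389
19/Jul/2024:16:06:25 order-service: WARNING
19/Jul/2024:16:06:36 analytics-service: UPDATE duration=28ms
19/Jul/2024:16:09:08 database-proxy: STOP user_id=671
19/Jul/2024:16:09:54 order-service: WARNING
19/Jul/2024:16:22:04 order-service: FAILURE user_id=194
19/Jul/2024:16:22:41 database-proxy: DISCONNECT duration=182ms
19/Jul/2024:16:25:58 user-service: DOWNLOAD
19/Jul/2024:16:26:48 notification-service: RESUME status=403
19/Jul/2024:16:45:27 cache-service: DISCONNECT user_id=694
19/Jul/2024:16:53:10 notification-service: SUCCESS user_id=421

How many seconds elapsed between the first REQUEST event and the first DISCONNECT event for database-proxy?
1061

To find the time between events:

1. Locate the first REQUEST event for database-proxy: 19/Jul/2024:16:05:00
2. Locate the first DISCONNECT event for database-proxy: 19/Jul/2024:16:22:41
3. Calculate the difference: 19/Jul/2024:16:22:41 - 19/Jul/2024:16:05:00 = 1061 seconds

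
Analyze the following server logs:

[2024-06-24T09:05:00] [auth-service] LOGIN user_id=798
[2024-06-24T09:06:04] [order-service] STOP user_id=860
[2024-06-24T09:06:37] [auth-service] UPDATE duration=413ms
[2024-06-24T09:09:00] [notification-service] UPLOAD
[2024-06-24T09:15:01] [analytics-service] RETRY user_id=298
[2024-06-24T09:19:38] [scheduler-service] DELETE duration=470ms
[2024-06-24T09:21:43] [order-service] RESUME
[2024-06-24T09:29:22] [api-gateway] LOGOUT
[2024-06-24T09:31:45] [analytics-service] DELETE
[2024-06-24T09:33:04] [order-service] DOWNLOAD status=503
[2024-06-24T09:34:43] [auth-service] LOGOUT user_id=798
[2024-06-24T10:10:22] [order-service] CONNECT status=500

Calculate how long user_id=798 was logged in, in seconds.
1783

To calculate session duration:

1. Find LOGIN event for user_id=798: 2024-06-24T09:05:00
2. Find LOGOUT event for user_id=798: 2024-06-24T09:34:43
3. Session duration: 2024-06-24T09:34:43 - 2024-06-24T09:05:00 = 1783 seconds (29 minutes)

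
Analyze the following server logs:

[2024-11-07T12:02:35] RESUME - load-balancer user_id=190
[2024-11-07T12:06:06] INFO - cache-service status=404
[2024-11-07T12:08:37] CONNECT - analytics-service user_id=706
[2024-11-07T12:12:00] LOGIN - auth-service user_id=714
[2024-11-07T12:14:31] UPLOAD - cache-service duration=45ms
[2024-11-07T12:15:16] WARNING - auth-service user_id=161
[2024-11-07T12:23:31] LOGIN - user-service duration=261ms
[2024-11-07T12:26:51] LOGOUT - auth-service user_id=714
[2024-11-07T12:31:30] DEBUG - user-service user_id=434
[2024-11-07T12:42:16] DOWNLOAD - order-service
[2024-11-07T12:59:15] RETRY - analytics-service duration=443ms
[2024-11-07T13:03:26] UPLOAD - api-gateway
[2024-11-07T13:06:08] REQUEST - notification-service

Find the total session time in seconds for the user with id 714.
891

To calculate session duration:

1. Find LOGIN event for user_id=714: 2024-11-07T12:12:00
2. Find LOGOUT event for user_id=714: 2024-11-07T12:26:51
3. Session duration: 2024-11-07T12:26:51 - 2024-11-07T12:12:00 = 891 seconds (14 minutes)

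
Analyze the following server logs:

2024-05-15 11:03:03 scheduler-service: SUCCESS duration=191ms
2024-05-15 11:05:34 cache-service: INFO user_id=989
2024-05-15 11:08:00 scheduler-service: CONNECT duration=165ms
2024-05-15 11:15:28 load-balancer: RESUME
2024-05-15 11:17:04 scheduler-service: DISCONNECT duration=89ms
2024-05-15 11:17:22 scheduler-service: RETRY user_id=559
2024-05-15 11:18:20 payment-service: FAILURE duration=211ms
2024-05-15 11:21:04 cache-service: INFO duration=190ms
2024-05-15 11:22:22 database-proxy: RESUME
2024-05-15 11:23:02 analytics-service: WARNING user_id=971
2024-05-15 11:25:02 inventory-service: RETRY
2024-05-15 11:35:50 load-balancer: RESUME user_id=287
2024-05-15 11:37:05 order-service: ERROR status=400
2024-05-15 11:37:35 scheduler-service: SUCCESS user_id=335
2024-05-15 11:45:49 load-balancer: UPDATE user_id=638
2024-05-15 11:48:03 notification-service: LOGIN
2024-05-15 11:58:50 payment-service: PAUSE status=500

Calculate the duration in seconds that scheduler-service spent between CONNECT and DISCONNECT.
544

To calculate state duration:

1. Find CONNECT event for scheduler-service: 2024-05-15 11:08:00
2. Find DISCONNECT event for scheduler-service: 2024-05-15 11:17:04
3. Calculate duration: 2024-05-15 11:17:04 - 2024-05-15 11:08:00 = 544 seconds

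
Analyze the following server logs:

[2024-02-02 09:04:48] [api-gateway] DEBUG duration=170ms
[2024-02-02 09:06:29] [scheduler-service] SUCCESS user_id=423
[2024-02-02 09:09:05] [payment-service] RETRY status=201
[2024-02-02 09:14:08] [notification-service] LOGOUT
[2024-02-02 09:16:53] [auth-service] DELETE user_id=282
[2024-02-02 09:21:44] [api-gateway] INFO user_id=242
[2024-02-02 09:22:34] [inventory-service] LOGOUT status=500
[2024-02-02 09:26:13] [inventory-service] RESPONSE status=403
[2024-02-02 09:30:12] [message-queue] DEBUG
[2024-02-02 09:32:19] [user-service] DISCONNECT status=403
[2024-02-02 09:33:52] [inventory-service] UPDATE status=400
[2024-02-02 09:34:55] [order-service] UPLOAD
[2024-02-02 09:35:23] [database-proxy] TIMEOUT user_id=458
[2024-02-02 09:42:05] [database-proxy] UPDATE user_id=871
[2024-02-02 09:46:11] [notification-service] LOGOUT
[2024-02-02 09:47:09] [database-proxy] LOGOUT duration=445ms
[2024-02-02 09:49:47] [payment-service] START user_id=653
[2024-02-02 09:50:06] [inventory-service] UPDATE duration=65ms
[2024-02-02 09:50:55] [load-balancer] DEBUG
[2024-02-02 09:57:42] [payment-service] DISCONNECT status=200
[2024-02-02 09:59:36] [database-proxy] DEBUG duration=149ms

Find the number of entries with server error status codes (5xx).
1

To find matching entries:

1. Pattern to match: server error status codes (5xx)
2. Scan each log entry for the pattern
3. Count matches: 1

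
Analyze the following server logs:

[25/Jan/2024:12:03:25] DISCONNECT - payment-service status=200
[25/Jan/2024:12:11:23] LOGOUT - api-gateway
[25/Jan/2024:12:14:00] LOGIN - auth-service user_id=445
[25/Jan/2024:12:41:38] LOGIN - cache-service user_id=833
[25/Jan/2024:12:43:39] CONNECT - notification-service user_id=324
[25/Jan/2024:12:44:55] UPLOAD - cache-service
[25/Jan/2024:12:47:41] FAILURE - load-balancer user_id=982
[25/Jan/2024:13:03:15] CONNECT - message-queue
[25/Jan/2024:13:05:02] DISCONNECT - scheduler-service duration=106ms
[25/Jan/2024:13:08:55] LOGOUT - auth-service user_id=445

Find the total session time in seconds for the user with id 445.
3295

To calculate session duration:

1. Find LOGIN event for user_id=445: 25/Jan/2024:12:14:00
2. Find LOGOUT event for user_id=445: 25/Jan/2024:13:08:55
3. Session duration: 25/Jan/2024:13:08:55 - 25/Jan/2024:12:14:00 = 3295 seconds (54 minutes)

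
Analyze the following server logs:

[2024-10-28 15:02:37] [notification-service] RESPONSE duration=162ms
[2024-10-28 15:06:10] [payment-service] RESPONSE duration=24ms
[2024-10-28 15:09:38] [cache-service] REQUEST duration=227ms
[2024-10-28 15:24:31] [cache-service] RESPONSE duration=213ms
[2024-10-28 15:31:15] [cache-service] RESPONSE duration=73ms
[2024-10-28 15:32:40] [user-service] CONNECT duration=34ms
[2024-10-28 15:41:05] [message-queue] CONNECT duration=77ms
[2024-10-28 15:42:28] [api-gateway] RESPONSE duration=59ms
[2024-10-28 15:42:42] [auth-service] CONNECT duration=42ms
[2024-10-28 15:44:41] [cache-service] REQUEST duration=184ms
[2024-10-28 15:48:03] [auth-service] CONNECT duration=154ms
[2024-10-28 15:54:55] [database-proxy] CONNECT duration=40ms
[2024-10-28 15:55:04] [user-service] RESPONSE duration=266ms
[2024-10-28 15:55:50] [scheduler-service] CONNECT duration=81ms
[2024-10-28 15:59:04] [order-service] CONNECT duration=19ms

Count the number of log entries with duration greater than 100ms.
6

To count timeouts:

1. Threshold: 100ms
2. Extract duration from each log entry
3. Count entries where duration > 100
4. Timeout count: 6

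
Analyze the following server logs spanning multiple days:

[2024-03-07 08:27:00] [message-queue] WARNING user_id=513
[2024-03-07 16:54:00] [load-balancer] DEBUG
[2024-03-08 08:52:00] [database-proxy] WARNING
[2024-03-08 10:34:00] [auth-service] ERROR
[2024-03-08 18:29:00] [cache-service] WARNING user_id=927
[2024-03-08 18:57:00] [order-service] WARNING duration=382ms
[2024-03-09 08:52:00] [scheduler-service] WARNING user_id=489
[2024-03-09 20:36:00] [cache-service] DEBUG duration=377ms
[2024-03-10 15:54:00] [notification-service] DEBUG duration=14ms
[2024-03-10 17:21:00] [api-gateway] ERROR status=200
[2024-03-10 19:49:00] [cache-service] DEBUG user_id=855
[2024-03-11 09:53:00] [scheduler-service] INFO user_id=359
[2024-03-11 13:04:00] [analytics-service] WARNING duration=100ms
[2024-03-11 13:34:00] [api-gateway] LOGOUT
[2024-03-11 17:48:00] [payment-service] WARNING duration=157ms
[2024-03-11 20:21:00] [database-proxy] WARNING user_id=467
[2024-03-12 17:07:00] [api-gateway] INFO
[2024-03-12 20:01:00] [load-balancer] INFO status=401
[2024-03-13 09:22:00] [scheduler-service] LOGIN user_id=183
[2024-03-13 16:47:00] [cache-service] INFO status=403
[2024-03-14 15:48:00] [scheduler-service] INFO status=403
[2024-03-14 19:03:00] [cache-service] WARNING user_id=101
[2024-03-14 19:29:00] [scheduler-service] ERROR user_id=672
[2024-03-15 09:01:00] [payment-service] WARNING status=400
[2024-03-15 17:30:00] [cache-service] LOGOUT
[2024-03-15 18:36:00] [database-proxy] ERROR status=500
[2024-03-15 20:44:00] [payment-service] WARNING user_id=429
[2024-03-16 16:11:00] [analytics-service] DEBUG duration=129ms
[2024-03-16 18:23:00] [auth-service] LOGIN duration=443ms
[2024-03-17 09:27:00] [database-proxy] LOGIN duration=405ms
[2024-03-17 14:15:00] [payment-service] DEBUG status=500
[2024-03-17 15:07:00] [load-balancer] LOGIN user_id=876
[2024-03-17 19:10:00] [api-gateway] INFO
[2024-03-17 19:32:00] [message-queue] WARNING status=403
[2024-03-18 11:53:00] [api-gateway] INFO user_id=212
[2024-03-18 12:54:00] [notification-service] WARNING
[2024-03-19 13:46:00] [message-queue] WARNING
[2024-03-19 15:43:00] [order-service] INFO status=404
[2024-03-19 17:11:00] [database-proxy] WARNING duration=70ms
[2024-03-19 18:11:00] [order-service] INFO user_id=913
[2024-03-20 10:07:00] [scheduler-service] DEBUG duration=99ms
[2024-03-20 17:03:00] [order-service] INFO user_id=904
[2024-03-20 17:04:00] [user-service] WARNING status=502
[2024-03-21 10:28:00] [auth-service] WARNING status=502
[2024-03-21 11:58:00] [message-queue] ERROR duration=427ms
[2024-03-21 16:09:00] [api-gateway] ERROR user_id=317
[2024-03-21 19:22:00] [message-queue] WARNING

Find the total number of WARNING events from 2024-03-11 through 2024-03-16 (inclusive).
6

To filter by date range:

1. Date range: 2024-03-11 through 2024-03-16, both dates inclusive
2. Filter for WARNING events whose date falls in this range
3. Count matching events: 6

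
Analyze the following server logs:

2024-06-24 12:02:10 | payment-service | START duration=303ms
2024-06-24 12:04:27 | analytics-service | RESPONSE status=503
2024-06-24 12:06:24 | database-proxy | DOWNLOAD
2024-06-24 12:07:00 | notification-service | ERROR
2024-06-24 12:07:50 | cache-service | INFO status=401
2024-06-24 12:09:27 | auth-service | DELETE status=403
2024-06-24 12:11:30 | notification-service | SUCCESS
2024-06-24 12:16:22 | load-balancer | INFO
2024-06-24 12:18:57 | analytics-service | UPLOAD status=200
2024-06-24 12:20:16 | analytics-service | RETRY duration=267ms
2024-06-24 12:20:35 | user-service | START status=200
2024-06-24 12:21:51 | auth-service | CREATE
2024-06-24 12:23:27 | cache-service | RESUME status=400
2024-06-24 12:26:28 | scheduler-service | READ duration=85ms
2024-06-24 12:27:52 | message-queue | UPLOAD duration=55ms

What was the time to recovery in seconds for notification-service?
270

To calculate recovery time:

1. Find ERROR event for notification-service: 2024-06-24 12:07:00
2. Find next SUCCESS event for notification-service: 2024-06-24 12:11:30
3. Recovery time: 2024-06-24 12:11:30 - 2024-06-24 12:07:00 = 270 seconds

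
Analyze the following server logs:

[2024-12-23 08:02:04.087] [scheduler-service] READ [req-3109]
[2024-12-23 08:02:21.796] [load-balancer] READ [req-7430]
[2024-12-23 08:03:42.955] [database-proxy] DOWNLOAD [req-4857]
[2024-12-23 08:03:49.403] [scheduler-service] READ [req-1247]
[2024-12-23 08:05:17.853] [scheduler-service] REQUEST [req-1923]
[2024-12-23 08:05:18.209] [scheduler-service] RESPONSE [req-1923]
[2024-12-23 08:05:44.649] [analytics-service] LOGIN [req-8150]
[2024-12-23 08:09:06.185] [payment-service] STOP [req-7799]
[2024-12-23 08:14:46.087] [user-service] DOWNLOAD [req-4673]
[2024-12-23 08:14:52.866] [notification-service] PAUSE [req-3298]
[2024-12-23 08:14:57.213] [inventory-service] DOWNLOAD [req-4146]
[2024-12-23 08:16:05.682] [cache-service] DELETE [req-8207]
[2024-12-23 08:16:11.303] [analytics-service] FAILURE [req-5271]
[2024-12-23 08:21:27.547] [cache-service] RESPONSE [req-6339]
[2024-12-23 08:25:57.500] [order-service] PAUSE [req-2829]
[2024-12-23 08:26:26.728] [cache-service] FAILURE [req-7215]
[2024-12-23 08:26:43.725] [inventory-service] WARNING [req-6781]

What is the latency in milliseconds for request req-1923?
356

To calculate latency:

1. Find REQUEST with id req-1923: 2024-12-23 08:05:17.853
2. Find RESPONSE with id req-1923: 2024-12-23 08:05:18.209
3. Latency: 2024-12-23 08:05:18.209 - 2024-12-23 08:05:17.853 = 356ms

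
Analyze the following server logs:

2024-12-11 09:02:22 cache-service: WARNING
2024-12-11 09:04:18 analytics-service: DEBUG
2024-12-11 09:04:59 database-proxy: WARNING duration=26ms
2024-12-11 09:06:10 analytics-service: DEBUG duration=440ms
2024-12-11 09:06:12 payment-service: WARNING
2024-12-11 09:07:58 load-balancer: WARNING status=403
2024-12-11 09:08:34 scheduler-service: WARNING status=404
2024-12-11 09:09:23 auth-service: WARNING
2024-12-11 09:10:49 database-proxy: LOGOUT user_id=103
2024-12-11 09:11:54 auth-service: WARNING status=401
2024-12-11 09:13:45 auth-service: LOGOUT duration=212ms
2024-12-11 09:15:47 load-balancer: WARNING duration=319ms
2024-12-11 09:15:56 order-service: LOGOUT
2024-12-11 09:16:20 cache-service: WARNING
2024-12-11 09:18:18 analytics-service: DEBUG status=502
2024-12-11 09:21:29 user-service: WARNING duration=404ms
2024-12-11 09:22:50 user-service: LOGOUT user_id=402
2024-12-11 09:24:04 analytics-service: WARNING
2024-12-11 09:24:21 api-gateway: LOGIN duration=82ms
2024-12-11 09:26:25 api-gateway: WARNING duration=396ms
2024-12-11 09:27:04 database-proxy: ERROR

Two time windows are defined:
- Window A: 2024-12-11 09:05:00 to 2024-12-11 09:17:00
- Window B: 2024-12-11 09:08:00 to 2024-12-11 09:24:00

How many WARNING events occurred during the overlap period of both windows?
5

To find overlap events:

1. Window A: 2024-12-11 09:05:00 to 2024-12-11 09:17:00
2. Window B: 2024-12-11 09:08:00 to 2024-12-11 09:24:00
3. Overlap period: 2024-12-11 09:08:00 to 2024-12-11 09:17:00
4. Count WARNING events in overlap: 5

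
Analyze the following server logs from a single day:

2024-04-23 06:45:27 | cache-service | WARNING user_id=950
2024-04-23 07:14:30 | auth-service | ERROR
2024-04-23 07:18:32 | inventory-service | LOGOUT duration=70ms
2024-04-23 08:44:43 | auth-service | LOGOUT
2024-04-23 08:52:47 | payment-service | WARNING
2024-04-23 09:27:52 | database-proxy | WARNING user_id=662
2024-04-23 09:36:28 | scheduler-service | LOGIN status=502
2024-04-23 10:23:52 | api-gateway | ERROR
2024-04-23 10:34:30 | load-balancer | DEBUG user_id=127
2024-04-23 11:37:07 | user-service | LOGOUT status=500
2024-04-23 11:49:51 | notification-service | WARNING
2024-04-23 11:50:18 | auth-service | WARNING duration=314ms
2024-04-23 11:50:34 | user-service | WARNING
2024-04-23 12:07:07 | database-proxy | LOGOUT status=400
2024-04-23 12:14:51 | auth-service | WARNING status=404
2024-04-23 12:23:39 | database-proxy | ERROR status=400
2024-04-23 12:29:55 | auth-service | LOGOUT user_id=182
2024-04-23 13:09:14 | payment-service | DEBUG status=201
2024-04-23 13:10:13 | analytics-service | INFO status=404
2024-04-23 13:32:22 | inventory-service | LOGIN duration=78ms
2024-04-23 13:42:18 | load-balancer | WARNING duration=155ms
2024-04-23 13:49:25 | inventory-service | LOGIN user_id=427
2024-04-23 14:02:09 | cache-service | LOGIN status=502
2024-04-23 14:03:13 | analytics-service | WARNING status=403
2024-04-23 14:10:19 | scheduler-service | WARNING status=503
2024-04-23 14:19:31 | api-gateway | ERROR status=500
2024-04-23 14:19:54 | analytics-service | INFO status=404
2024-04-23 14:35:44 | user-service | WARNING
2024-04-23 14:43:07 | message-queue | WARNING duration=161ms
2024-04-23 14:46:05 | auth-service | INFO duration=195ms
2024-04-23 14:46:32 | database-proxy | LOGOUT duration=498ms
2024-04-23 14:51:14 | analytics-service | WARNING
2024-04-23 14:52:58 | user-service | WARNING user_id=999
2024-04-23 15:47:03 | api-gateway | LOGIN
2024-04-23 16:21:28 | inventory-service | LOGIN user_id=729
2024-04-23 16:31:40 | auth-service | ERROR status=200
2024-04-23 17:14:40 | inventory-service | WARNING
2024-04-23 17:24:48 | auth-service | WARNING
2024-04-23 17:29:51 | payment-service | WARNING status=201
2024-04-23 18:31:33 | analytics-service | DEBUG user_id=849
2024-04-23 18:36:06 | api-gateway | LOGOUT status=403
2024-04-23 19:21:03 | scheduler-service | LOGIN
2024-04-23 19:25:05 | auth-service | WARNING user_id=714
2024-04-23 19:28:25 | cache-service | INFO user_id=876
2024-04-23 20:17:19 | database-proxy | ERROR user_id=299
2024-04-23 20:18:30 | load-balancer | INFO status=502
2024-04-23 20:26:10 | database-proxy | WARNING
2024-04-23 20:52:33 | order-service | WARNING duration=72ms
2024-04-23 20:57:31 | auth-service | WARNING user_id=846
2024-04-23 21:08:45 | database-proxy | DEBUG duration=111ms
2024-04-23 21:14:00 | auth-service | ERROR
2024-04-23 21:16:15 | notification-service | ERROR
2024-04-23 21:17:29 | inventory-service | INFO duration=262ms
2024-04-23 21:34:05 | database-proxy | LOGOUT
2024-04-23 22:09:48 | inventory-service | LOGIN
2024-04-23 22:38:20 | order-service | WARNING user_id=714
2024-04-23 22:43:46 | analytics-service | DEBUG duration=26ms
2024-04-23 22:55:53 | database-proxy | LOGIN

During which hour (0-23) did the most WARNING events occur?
14

To find the peak hour:

1. Group all WARNING events by hour
2. Count events in each hour
3. Find hour with maximum count
4. Peak hour: 14 (with 6 events)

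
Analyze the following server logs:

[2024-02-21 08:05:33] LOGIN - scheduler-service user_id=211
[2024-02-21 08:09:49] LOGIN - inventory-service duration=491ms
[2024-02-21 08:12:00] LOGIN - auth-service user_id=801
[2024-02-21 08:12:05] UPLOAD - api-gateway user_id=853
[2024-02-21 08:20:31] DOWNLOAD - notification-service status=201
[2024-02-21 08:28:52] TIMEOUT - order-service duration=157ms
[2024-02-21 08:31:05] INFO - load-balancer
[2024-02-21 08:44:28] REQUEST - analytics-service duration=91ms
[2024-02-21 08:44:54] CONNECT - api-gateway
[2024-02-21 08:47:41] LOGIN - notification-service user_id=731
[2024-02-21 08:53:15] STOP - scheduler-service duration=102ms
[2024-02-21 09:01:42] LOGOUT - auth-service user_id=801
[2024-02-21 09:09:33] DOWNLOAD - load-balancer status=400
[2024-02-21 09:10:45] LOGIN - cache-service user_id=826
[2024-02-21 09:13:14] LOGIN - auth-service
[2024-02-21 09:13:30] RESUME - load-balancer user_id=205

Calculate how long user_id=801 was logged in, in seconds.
2982

To calculate session duration:

1. Find LOGIN event for user_id=801: 2024-02-21 08:12:00
2. Find LOGOUT event for user_id=801: 2024-02-21 09:01:42
3. Session duration: 2024-02-21 09:01:42 - 2024-02-21 08:12:00 = 2982 seconds (49 minutes)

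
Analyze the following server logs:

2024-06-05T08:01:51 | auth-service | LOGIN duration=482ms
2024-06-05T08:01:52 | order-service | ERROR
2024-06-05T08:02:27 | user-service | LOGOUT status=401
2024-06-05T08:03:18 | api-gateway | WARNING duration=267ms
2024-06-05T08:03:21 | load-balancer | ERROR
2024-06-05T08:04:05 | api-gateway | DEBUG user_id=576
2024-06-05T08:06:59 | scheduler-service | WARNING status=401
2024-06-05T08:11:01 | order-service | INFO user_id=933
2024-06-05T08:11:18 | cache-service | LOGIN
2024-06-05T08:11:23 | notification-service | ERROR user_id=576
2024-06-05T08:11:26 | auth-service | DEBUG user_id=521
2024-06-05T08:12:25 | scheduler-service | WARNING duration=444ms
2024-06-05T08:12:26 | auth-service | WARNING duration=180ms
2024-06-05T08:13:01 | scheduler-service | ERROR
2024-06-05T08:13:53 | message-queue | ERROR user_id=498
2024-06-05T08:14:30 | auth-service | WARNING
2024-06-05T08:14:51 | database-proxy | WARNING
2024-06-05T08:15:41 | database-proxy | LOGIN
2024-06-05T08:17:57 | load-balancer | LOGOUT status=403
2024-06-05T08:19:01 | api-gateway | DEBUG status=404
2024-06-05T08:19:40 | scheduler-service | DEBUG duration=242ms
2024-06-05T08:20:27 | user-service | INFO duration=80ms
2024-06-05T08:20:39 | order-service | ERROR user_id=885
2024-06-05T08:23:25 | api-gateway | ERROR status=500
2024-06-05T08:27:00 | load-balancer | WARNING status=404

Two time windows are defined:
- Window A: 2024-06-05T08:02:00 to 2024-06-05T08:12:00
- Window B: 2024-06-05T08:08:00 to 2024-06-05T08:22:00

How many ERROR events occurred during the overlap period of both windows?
1

To find overlap events:

1. Window A: 2024-06-05T08:02:00 to 2024-06-05T08:12:00
2. Window B: 2024-06-05T08:08:00 to 2024-06-05T08:22:00
3. Overlap period: 2024-06-05T08:08:00 to 2024-06-05T08:12:00
4. Count ERROR events in overlap: 1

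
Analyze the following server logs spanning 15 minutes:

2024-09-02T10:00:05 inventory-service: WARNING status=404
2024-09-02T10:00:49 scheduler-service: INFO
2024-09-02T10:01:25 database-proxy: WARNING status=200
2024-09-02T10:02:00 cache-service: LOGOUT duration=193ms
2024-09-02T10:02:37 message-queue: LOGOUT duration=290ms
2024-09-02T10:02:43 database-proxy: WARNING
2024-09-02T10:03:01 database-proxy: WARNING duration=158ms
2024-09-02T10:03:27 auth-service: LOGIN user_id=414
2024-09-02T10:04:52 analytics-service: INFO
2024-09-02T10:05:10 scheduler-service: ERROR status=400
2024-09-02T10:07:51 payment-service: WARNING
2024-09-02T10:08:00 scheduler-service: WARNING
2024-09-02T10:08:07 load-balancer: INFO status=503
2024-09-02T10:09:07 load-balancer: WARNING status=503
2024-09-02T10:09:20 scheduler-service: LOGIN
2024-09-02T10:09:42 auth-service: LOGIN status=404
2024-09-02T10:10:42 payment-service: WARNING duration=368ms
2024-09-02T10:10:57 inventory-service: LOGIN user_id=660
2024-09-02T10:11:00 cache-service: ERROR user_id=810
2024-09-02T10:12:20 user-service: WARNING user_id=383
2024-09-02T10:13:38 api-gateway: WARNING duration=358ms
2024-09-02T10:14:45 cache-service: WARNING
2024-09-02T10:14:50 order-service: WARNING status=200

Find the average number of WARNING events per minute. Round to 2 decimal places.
0.8

To calculate the rate:

1. Count total WARNING events: 12
2. Total time period: 15 minutes
3. Rate = 12 / 15 = 0.8 events per minute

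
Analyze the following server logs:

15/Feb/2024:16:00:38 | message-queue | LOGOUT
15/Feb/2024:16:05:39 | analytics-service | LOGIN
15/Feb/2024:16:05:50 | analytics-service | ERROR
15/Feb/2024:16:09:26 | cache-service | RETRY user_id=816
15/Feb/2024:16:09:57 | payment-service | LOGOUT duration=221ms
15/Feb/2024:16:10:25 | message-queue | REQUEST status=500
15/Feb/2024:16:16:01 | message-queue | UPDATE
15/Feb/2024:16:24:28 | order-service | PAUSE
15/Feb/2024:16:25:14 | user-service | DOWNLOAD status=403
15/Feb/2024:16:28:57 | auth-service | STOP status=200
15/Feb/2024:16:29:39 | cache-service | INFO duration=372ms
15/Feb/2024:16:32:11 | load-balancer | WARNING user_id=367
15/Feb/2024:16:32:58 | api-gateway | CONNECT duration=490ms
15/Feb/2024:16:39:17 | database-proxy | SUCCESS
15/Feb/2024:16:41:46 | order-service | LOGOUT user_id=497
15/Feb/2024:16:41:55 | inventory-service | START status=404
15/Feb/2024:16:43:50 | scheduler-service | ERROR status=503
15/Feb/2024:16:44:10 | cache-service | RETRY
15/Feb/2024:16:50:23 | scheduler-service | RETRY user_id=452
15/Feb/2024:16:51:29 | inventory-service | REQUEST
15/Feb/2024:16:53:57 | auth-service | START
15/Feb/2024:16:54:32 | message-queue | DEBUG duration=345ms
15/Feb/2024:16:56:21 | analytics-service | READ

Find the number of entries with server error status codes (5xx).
2

To find matching entries:

1. Pattern to match: server error status codes (5xx)
2. Scan each log entry for the pattern
3. Count matches: 2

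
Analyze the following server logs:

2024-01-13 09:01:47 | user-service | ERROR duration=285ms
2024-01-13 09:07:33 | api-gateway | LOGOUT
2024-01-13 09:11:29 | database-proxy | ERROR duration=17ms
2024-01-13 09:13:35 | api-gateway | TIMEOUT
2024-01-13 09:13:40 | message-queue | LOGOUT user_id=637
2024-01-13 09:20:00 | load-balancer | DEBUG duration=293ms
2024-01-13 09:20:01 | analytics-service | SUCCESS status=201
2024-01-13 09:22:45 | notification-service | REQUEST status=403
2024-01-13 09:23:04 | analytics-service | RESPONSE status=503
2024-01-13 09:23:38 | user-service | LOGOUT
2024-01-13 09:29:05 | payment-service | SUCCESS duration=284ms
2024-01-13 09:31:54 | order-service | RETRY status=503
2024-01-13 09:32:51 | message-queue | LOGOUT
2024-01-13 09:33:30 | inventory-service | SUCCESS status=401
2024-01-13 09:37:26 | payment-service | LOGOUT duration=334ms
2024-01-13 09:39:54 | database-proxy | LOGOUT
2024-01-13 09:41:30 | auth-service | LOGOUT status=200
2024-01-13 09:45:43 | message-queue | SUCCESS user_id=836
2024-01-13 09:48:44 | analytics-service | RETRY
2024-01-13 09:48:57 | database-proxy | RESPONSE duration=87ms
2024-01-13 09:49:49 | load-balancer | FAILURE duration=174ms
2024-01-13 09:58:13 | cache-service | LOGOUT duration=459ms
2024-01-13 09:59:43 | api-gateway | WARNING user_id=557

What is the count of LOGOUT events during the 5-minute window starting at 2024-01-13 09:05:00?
1

To count events in the time window:

1. Window boundaries: 2024-01-13 09:05:00 to 2024-01-13 09:10:00
2. Filter for LOGOUT events within this window
3. Count matching events: 1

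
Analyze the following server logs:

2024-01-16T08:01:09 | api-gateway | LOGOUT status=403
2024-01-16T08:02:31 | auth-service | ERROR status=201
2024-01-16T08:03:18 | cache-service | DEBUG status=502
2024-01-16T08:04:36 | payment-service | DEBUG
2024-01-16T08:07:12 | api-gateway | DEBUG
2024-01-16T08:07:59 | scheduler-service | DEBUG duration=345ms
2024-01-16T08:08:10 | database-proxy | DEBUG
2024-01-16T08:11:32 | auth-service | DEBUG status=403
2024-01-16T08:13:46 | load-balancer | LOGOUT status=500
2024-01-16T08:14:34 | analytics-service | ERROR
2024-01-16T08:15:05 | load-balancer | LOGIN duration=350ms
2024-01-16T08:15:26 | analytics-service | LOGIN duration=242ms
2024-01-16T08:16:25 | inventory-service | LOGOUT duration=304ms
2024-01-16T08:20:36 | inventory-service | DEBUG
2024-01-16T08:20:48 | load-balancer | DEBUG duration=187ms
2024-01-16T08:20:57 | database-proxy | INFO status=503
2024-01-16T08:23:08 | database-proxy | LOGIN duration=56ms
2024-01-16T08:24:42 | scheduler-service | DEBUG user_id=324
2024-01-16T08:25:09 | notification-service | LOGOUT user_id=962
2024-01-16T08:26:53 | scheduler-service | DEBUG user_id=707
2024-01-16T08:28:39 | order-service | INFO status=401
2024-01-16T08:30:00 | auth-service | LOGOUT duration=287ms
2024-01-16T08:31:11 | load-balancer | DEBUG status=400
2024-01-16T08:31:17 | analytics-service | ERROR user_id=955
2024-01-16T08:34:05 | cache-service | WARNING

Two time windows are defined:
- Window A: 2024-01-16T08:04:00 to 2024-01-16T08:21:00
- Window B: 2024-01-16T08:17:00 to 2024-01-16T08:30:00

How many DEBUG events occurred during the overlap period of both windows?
2

To find overlap events:

1. Window A: 2024-01-16T08:04:00 to 2024-01-16T08:21:00
2. Window B: 2024-01-16T08:17:00 to 2024-01-16T08:30:00
3. Overlap period: 2024-01-16T08:17:00 to 2024-01-16T08:21:00
4. Count DEBUG events in overlap: 2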